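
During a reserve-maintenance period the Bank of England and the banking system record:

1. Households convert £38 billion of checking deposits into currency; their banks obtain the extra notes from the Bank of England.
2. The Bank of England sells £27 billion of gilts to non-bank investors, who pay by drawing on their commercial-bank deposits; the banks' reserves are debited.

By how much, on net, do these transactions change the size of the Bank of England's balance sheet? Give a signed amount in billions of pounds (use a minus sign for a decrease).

Bank of England balance sheet:
  Assets:      Securities −£27B
  Liabilities: Bank reserves −£65B, Currency in circulation +£38B
Commercial banking system:
  Assets:      Reserves at CB −£65B
  Liabilities: Checkable deposits −£65B
Change in total Bank of England assets = -£27 billion.

-£27 billion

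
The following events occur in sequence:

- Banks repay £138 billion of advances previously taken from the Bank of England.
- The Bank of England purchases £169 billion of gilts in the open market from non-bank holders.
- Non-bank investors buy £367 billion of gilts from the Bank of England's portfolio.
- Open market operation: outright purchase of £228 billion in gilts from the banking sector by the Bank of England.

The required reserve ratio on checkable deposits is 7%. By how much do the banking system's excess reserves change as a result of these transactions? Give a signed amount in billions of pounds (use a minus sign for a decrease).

Discount-window repayment £138 billion: reserves −£138B, deposits 0.
Asset purchase (from non-banks) £169 billion: reserves +£169B, deposits +£169B.
Asset sale (to non-banks) £367 billion: reserves −£367B, deposits −£367B.
OMO purchase (from banks) £228 billion: reserves +£228B, deposits 0.
Totals: Δreserves = −£108B, Δdeposits = −£198B.
Δrequired reserves = 7% × −£198B = −£13.86B.
Δexcess reserves = Δreserves − Δrequired = −£108B − (−£13.86B) = -£94.14 billion.

-£94.14 billion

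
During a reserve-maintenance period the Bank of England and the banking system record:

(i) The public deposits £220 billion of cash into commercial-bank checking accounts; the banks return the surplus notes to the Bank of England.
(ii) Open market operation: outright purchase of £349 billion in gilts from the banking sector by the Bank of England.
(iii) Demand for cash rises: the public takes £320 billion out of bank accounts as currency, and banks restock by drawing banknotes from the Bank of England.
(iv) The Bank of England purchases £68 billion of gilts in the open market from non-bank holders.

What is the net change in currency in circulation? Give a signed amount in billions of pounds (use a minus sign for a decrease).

+£100 billion

Currency deposit £220 billion: notes return to the central bank → −£220B.
OMO purchase (from banks) £349 billion: no currency enters or leaves circulation → 0.
Currency withdrawal £320 billion: notes leave the central bank → +£320B.
Asset purchase (from non-banks) £68 billion: no currency enters or leaves circulation → 0.
Net: −220 + 0 + 320 + 0 = +£100 billion.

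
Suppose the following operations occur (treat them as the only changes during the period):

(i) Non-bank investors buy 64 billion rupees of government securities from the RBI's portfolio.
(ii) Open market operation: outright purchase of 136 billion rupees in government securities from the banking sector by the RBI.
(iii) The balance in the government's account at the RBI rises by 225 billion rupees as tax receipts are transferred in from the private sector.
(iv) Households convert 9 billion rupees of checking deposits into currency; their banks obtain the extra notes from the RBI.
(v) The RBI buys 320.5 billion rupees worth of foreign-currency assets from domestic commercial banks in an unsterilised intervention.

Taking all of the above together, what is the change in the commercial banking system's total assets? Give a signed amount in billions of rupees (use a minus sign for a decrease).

-298 billion

Asset sale (to non-banks) 64 billion rupees: bank balance sheets shrink → −64B.
OMO purchase (from banks) 136 billion rupees: just an asset swap on bank balance sheets → 0.
Government account inflow 225 billion rupees: bank balance sheets shrink → −225B.
Currency withdrawal 9 billion rupees: bank balance sheets shrink → −9B.
FX purchase 320.5 billion rupees: just an asset swap on bank balance sheets → 0.
Net: −64 + 0 − 225 − 9 + 0 = -298 billion.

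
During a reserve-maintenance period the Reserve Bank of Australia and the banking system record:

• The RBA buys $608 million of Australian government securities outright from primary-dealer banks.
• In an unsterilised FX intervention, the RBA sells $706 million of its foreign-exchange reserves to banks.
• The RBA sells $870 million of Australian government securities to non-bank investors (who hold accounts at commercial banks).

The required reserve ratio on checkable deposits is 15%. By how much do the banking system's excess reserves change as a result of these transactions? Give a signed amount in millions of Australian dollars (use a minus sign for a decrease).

-$837.5 million

OMO purchase (from banks) $608 million: reserves +$608M, deposits 0.
FX sale $706 million: reserves −$706M, deposits 0.
Asset sale (to non-banks) $870 million: reserves −$870M, deposits −$870M.
Totals: Δreserves = −$968M, Δdeposits = −$870M.
Δrequired reserves = 15% × −$870M = −$130.5M.
Δexcess reserves = Δreserves − Δrequired = −$968M − (−$130.5M) = -$837.5 million.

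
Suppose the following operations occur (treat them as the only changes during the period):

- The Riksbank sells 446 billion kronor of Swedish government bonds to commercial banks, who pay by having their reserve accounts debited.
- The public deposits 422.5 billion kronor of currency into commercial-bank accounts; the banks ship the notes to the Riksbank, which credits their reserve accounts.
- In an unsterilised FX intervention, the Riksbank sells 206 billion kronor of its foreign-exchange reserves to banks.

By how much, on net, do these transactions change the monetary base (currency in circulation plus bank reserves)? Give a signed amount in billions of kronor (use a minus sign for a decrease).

OMO sale (to banks) 446 billion kronor: Riksbank balance sheet contracts → −446B.
Currency deposit 422.5 billion kronor: just a shift between currency and reserves — both are base money → 0.
FX sale 206 billion kronor: Riksbank balance sheet contracts → −206B.
Net: −446 + 0 − 206 = -652 billion.

-652 billion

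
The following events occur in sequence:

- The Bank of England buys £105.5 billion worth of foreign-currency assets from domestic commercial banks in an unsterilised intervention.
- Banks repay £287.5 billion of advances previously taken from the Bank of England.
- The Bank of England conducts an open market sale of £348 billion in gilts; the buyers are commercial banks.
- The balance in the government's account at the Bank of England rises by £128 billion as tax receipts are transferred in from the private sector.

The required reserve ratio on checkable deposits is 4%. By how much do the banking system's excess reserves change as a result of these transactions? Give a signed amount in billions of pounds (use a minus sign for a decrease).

FX purchase £105.5 billion: reserves +£105.5B, deposits 0.
Discount-window repayment £287.5 billion: reserves −£287.5B, deposits 0.
OMO sale (to banks) £348 billion: reserves −£348B, deposits 0.
Government account inflow £128 billion: reserves −£128B, deposits −£128B.
Totals: Δreserves = −£658B, Δdeposits = −£128B.
Δrequired reserves = 4% × −£128B = −£5.12B.
Δexcess reserves = Δreserves − Δrequired = −£658B − (−£5.12B) = -£652.88 billion.

-£652.88 billion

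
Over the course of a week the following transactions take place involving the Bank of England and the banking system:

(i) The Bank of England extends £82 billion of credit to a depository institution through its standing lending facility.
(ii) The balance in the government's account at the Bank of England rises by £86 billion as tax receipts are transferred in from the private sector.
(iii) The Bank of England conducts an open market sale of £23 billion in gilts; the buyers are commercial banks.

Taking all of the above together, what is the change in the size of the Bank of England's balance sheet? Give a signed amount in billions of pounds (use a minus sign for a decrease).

Discount-window loan £82 billion: a Bank of England asset is acquired → +£82B.
Government account inflow £86 billion: only the composition of liabilities changes → 0.
OMO sale (to banks) £23 billion: a Bank of England asset is shed → −£23B.
Net: 82 + 0 − 23 = +£59 billion.

+£59 billion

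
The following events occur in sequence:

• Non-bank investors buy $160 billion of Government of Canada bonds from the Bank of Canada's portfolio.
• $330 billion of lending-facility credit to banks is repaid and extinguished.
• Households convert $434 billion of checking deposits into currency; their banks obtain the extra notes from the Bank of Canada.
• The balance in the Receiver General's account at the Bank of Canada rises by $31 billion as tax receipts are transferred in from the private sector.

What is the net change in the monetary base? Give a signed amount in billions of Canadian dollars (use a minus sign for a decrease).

-$521 billion

Asset sale (to non-banks) $160 billion: Bank of Canada balance sheet contracts → −$160B.
Discount-window repayment $330 billion: Bank of Canada balance sheet contracts → −$330B.
Currency withdrawal $434 billion: just a shift between currency and reserves — both are base money → 0.
Government account inflow $31 billion: reserves shift to a non-base liability → −$31B.
Net: −160 − 330 + 0 − 31 = -$521 billion.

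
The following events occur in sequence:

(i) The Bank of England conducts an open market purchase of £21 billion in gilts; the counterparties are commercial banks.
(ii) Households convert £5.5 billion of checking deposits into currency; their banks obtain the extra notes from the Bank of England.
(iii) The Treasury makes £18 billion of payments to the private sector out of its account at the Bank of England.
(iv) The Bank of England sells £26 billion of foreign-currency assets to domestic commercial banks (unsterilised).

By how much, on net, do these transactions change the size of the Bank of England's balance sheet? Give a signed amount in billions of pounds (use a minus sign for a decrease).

OMO purchase (from banks) £21 billion: a Bank of England asset is acquired → +£21B.
Currency withdrawal £5.5 billion: only the composition of liabilities changes → 0.
Government spending £18 billion: only the composition of liabilities changes → 0.
FX sale £26 billion: a Bank of England asset is shed → −£26B.
Net: 21 + 0 + 0 − 26 = -£5 billion.

-£5 billion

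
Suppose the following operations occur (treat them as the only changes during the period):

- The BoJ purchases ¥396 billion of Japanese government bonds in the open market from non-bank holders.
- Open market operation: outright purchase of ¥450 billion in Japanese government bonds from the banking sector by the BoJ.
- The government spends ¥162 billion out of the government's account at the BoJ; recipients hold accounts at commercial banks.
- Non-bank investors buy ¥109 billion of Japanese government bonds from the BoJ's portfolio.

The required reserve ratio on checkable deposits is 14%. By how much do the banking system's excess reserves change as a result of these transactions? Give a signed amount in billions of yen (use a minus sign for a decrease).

+¥836.14 billion

Asset purchase (from non-banks) ¥396 billion: reserves +¥396B, deposits +¥396B.
OMO purchase (from banks) ¥450 billion: reserves +¥450B, deposits 0.
Government spending ¥162 billion: reserves +¥162B, deposits +¥162B.
Asset sale (to non-banks) ¥109 billion: reserves −¥109B, deposits −¥109B.
Totals: Δreserves = +¥899B, Δdeposits = +¥449B.
Δrequired reserves = 14% × +¥449B = +¥62.86B.
Δexcess reserves = Δreserves − Δrequired = +¥899B − (+¥62.86B) = +¥836.14 billion.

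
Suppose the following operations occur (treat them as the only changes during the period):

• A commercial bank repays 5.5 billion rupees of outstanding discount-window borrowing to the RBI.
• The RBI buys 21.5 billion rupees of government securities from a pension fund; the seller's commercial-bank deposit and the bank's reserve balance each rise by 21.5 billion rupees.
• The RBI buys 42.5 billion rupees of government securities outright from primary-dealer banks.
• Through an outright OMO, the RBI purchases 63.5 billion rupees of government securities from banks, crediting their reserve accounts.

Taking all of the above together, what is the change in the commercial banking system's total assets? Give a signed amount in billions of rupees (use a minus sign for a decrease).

RBI balance sheet:
  Assets:      Securities +127.5B, Loans to banks −5.5B
  Liabilities: Bank reserves +122B
Commercial banking system:
  Assets:      Reserves at CB +122B, Securities −106B
  Liabilities: Checkable deposits +21.5B, Borrowings from CB −5.5B
Change in total bank assets = +16 billion.

+16 billion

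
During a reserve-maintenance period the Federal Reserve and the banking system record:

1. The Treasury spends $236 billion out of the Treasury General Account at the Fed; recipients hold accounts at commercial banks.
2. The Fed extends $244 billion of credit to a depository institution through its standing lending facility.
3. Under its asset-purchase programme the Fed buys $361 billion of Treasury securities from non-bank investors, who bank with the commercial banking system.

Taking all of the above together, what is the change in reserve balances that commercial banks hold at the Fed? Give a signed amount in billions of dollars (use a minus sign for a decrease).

Fed balance sheet:
  Assets:      Securities +$361B, Loans to banks +$244B
  Liabilities: Bank reserves +$841B, Government deposits −$236B
So the change in reserve balances that commercial banks hold at the Fed is +$841 billion.

+$841 billion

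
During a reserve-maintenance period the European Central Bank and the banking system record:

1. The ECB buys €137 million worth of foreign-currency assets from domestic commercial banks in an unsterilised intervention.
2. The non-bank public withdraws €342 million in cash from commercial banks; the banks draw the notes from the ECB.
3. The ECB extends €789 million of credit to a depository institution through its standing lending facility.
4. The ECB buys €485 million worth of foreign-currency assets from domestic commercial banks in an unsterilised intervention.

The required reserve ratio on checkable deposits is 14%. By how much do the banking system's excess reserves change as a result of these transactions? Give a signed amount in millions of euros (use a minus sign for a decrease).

+€1116.88 million

FX purchase €137 million: reserves +€137M, deposits 0.
Currency withdrawal €342 million: reserves −€342M, deposits −€342M.
Discount-window loan €789 million: reserves +€789M, deposits 0.
FX purchase €485 million: reserves +€485M, deposits 0.
Totals: Δreserves = +€1069M, Δdeposits = −€342M.
Δrequired reserves = 14% × −€342M = −€47.88M.
Δexcess reserves = Δreserves − Δrequired = +€1069M − (−€47.88M) = +€1116.88 million.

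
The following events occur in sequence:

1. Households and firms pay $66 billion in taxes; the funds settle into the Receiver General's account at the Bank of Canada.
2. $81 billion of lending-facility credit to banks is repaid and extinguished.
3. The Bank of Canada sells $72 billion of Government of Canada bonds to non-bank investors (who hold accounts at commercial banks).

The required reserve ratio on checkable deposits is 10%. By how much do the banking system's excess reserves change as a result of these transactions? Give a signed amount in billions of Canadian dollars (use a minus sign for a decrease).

Government account inflow $66 billion: reserves −$66B, deposits −$66B.
Discount-window repayment $81 billion: reserves −$81B, deposits 0.
Asset sale (to non-banks) $72 billion: reserves −$72B, deposits −$72B.
Totals: Δreserves = −$219B, Δdeposits = −$138B.
Δrequired reserves = 10% × −$138B = −$13.8B.
Δexcess reserves = Δreserves − Δrequired = −$219B − (−$13.8B) = -$205.2 billion.

-$205.2 billion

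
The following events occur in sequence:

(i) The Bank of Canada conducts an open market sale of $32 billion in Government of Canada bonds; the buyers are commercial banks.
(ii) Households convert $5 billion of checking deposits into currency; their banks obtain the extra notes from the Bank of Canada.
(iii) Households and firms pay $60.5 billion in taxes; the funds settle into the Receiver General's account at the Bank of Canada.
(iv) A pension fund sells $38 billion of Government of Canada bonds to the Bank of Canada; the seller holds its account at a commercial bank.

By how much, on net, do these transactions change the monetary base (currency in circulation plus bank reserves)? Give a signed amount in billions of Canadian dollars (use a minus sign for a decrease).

Bank of Canada balance sheet:
  Assets:      Securities +$6B
  Liabilities: Bank reserves −$59.5B, Currency in circulation +$5B, Government deposits +$60.5B
Monetary base = currency + reserves: +$5B + (−$59.5B) = -$54.5 billion.

-$54.5 billion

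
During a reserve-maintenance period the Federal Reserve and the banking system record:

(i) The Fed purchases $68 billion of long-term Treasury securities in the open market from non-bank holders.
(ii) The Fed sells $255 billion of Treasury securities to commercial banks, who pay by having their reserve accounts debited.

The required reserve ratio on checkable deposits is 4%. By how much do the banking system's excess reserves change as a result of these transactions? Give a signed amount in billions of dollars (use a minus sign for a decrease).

-$189.72 billion

Asset purchase (from non-banks) $68 billion: reserves +$68B, deposits +$68B.
OMO sale (to banks) $255 billion: reserves −$255B, deposits 0.
Totals: Δreserves = −$187B, Δdeposits = +$68B.
Δrequired reserves = 4% × +$68B = +$2.72B.
Δexcess reserves = Δreserves − Δrequired = −$187B − (+$2.72B) = -$189.72 billion.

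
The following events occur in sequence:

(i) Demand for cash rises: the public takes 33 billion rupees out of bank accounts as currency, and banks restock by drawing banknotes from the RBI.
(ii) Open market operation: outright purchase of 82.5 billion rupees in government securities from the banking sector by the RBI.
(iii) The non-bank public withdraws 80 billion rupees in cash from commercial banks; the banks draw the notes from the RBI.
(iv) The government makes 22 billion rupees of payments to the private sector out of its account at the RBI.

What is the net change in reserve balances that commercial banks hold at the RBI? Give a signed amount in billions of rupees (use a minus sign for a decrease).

-8.5 billion

Currency withdrawal 33 billion rupees: banks swap reserves for currency → −33B.
OMO purchase (from banks) 82.5 billion rupees: the RBI pays by crediting reserve accounts → +82.5B.
Currency withdrawal 80 billion rupees: banks swap reserves for currency → −80B.
Government spending 22 billion rupees: government payments flow into bank reserve accounts → +22B.
Net: −33 + 82.5 − 80 + 22 = -8.5 billion.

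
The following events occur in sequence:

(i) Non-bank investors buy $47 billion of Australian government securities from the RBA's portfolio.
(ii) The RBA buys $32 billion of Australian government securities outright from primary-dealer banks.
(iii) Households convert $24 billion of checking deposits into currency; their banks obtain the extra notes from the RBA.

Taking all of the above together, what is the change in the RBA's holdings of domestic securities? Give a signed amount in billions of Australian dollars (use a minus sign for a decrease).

RBA balance sheet:
  Assets:      Securities −$15B
  Liabilities: Bank reserves −$39B, Currency in circulation +$24B
So the change in the RBA's holdings of domestic securities is -$15 billion.

-$15 billion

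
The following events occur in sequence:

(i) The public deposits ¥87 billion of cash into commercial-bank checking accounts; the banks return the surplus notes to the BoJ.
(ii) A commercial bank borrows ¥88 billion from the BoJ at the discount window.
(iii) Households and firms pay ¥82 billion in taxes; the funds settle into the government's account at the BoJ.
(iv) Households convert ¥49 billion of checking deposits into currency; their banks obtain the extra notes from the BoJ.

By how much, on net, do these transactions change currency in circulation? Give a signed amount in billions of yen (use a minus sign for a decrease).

-¥38 billion

BoJ balance sheet:
  Assets:      Loans to banks +¥88B
  Liabilities: Bank reserves +¥44B, Currency in circulation −¥38B, Government deposits +¥82B
Commercial banking system:
  Assets:      Reserves at CB +¥44B
  Liabilities: Checkable deposits −¥44B, Borrowings from CB +¥88B
So the change in currency in circulation is -¥38 billion.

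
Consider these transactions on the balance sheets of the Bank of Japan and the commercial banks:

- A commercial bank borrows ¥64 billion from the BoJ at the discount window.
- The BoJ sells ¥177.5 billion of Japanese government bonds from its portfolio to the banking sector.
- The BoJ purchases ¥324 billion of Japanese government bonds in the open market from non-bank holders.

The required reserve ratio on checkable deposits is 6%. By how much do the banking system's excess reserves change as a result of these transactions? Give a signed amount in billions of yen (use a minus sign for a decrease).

+¥191.06 billion

Discount-window loan ¥64 billion: reserves +¥64B, deposits 0.
OMO sale (to banks) ¥177.5 billion: reserves −¥177.5B, deposits 0.
Asset purchase (from non-banks) ¥324 billion: reserves +¥324B, deposits +¥324B.
Totals: Δreserves = +¥210.5B, Δdeposits = +¥324B.
Δrequired reserves = 6% × +¥324B = +¥19.44B.
Δexcess reserves = Δreserves − Δrequired = +¥210.5B − (+¥19.44B) = +¥191.06 billion.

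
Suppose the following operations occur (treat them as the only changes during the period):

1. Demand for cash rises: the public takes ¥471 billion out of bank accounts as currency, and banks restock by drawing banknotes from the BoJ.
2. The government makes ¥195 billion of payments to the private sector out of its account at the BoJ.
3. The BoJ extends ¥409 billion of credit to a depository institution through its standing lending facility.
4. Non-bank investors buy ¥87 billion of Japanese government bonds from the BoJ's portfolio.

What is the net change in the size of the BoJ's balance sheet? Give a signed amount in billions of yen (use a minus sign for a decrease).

+¥322 billion

Currency withdrawal ¥471 billion: only the composition of liabilities changes → 0.
Government spending ¥195 billion: only the composition of liabilities changes → 0.
Discount-window loan ¥409 billion: a BoJ asset is acquired → +¥409B.
Asset sale (to non-banks) ¥87 billion: a BoJ asset is shed → −¥87B.
Net: 0 + 0 + 409 − 87 = +¥322 billion.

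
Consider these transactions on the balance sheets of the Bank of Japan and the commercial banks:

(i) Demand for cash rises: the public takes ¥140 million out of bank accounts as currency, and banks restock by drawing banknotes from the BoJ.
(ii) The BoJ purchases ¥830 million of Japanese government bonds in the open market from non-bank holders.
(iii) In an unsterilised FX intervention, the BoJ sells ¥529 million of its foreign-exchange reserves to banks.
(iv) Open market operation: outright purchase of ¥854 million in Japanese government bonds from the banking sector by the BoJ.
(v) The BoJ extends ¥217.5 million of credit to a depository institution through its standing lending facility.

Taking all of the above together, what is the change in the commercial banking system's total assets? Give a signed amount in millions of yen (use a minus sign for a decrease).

+¥907.5 million

Currency withdrawal ¥140 million: bank balance sheets shrink → −¥140M.
Asset purchase (from non-banks) ¥830 million: bank balance sheets expand → +¥830M.
FX sale ¥529 million: just an asset swap on bank balance sheets → 0.
OMO purchase (from banks) ¥854 million: just an asset swap on bank balance sheets → 0.
Discount-window loan ¥217.5 million: bank balance sheets expand → +¥217.5M.
Net: −140 + 830 + 0 + 0 + 217.5 = +¥907.5 million.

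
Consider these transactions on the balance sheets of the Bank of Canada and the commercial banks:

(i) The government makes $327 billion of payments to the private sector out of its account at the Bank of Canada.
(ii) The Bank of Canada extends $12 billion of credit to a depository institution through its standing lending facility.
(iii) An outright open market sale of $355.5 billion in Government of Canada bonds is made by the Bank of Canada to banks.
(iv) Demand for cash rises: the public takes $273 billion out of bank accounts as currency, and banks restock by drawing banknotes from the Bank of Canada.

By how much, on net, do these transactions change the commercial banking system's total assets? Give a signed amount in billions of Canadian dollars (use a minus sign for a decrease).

Bank of Canada balance sheet:
  Assets:      Securities −$355.5B, Loans to banks +$12B
  Liabilities: Bank reserves −$289.5B, Currency in circulation +$273B, Government deposits −$327B
Commercial banking system:
  Assets:      Reserves at CB −$289.5B, Securities +$355.5B
  Liabilities: Checkable deposits +$54B, Borrowings from CB +$12B
Change in total bank assets = +$66 billion.

+$66 billion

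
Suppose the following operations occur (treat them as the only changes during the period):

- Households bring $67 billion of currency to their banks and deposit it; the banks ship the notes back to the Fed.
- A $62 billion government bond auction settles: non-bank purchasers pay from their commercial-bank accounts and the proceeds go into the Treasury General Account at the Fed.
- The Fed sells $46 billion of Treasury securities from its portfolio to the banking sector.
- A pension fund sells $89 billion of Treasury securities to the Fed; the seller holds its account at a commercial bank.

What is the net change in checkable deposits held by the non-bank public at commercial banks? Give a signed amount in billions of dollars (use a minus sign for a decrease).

+$94 billion

Currency deposit $67 billion: non-bank counterparties' bank balances rise → +$67B.
Government account inflow $62 billion: non-bank counterparties' bank balances fall → −$62B.
OMO sale (to banks) $46 billion: the counterparty is a bank, so public deposits are unchanged → 0.
Asset purchase (from non-banks) $89 billion: non-bank counterparties' bank balances rise → +$89B.
Net: 67 − 62 + 0 + 89 = +$94 billion.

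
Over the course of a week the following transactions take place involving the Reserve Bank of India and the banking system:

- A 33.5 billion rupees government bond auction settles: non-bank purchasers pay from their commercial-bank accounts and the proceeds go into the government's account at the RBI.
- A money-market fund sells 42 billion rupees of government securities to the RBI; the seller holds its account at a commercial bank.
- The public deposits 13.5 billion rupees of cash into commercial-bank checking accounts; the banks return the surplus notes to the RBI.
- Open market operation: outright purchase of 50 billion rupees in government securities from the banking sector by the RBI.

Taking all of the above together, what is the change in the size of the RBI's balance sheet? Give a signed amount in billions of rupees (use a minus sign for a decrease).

+92 billion

Government account inflow 33.5 billion rupees: only the composition of liabilities changes → 0.
Asset purchase (from non-banks) 42 billion rupees: an RBI asset is acquired → +42B.
Currency deposit 13.5 billion rupees: only the composition of liabilities changes → 0.
OMO purchase (from banks) 50 billion rupees: an RBI asset is acquired → +50B.
Net: 0 + 42 + 0 + 50 = +92 billion.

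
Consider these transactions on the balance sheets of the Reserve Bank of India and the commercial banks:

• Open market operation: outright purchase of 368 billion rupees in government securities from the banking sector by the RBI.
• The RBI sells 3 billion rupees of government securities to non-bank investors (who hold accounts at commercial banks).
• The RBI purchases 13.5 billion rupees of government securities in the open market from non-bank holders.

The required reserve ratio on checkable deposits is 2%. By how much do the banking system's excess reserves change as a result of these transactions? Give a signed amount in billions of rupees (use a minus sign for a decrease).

+378.29 billion

OMO purchase (from banks) 368 billion rupees: reserves +368B, deposits 0.
Asset sale (to non-banks) 3 billion rupees: reserves −3B, deposits −3B.
Asset purchase (from non-banks) 13.5 billion rupees: reserves +13.5B, deposits +13.5B.
Totals: Δreserves = +378.5B, Δdeposits = +10.5B.
Δrequired reserves = 2% × +10.5B = +0.21B.
Δexcess reserves = Δreserves − Δrequired = +378.5B − (+0.21B) = +378.29 billion.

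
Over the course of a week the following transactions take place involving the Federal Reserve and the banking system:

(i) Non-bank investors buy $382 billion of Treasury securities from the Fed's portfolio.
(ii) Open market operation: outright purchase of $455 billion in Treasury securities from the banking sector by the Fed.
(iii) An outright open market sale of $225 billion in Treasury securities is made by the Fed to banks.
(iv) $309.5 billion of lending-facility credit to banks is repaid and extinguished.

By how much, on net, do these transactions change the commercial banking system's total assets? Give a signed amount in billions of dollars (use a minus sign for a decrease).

-$691.5 billion

Asset sale (to non-banks) $382 billion: bank balance sheets shrink → −$382B.
OMO purchase (from banks) $455 billion: just an asset swap on bank balance sheets → 0.
OMO sale (to banks) $225 billion: just an asset swap on bank balance sheets → 0.
Discount-window repayment $309.5 billion: bank balance sheets shrink → −$309.5B.
Net: −382 + 0 + 0 − 309.5 = -$691.5 billion.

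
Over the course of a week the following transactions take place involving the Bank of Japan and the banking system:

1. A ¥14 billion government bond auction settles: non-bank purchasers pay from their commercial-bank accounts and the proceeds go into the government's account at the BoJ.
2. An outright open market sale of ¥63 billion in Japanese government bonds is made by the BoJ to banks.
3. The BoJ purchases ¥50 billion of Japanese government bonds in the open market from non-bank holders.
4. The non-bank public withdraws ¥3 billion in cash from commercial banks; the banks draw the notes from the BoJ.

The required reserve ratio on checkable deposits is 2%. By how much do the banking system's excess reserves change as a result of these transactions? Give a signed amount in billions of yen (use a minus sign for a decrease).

-¥30.66 billion

Government account inflow ¥14 billion: reserves −¥14B, deposits −¥14B.
OMO sale (to banks) ¥63 billion: reserves −¥63B, deposits 0.
Asset purchase (from non-banks) ¥50 billion: reserves +¥50B, deposits +¥50B.
Currency withdrawal ¥3 billion: reserves −¥3B, deposits −¥3B.
Totals: Δreserves = −¥30B, Δdeposits = +¥33B.
Δrequired reserves = 2% × +¥33B = +¥0.66B.
Δexcess reserves = Δreserves − Δrequired = −¥30B − (+¥0.66B) = -¥30.66 billion.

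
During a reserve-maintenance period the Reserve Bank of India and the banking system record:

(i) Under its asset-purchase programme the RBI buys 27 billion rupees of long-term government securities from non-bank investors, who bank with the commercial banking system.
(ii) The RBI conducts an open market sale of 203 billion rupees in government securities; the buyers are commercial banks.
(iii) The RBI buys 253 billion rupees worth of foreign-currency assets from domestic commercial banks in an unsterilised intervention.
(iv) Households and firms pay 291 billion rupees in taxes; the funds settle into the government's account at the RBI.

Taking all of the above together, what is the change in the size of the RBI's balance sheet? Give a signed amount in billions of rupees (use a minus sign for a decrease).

Asset purchase (from non-banks) 27 billion rupees: an RBI asset is acquired → +27B.
OMO sale (to banks) 203 billion rupees: an RBI asset is shed → −203B.
FX purchase 253 billion rupees: an RBI asset is acquired → +253B.
Government account inflow 291 billion rupees: only the composition of liabilities changes → 0.
Net: 27 − 203 + 253 + 0 = +77 billion.

+77 billion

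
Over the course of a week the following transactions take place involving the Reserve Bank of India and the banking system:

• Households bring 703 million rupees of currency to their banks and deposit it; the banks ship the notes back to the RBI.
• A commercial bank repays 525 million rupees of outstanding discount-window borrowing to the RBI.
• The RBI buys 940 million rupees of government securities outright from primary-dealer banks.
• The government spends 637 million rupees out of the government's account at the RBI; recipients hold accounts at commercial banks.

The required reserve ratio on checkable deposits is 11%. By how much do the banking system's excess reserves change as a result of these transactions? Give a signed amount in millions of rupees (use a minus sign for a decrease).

Currency deposit 703 million rupees: reserves +703M, deposits +703M.
Discount-window repayment 525 million rupees: reserves −525M, deposits 0.
OMO purchase (from banks) 940 million rupees: reserves +940M, deposits 0.
Government spending 637 million rupees: reserves +637M, deposits +637M.
Totals: Δreserves = +1755M, Δdeposits = +1340M.
Δrequired reserves = 11% × +1340M = +147.4M.
Δexcess reserves = Δreserves − Δrequired = +1755M − (+147.4M) = +1607.6 million.

+1607.6 million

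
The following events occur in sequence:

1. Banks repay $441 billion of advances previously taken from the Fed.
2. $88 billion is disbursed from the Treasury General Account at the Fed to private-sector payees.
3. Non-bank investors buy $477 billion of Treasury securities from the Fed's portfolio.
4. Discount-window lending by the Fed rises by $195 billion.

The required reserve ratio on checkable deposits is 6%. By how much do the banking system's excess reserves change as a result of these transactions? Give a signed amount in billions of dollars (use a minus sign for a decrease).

-$611.66 billion

Discount-window repayment $441 billion: reserves −$441B, deposits 0.
Government spending $88 billion: reserves +$88B, deposits +$88B.
Asset sale (to non-banks) $477 billion: reserves −$477B, deposits −$477B.
Discount-window loan $195 billion: reserves +$195B, deposits 0.
Totals: Δreserves = −$635B, Δdeposits = −$389B.
Δrequired reserves = 6% × −$389B = −$23.34B.
Δexcess reserves = Δreserves − Δrequired = −$635B − (−$23.34B) = -$611.66 billion.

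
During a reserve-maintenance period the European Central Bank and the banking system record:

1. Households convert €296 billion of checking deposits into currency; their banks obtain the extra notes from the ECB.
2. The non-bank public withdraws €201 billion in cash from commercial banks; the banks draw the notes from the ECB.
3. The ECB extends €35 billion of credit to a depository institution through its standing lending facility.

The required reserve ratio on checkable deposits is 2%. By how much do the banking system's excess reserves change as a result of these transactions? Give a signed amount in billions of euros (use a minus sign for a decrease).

Currency withdrawal €296 billion: reserves −€296B, deposits −€296B.
Currency withdrawal €201 billion: reserves −€201B, deposits −€201B.
Discount-window loan €35 billion: reserves +€35B, deposits 0.
Totals: Δreserves = −€462B, Δdeposits = −€497B.
Δrequired reserves = 2% × −€497B = −€9.94B.
Δexcess reserves = Δreserves − Δrequired = −€462B − (−€9.94B) = -€452.06 billion.

-€452.06 billion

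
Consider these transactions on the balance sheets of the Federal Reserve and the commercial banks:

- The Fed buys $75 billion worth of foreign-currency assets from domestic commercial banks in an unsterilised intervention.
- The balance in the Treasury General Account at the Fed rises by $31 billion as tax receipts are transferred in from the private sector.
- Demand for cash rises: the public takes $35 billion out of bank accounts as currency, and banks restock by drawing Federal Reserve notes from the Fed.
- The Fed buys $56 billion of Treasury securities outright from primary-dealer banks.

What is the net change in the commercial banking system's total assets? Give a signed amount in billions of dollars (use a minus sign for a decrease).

FX purchase $75 billion: just an asset swap on bank balance sheets → 0.
Government account inflow $31 billion: bank balance sheets shrink → −$31B.
Currency withdrawal $35 billion: bank balance sheets shrink → −$35B.
OMO purchase (from banks) $56 billion: just an asset swap on bank balance sheets → 0.
Net: 0 − 31 − 35 + 0 = -$66 billion.

-$66 billion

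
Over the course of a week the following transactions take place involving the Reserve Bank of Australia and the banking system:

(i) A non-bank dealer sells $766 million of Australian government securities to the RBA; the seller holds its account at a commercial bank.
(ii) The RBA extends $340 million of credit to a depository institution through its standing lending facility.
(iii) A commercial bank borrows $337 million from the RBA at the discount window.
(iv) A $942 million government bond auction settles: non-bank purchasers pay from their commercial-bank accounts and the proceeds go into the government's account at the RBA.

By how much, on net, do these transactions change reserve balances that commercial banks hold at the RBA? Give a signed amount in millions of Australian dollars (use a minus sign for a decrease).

+$501 million

RBA balance sheet:
  Assets:      Securities +$766M, Loans to banks +$677M
  Liabilities: Bank reserves +$501M, Government deposits +$942M
Commercial banking system:
  Assets:      Reserves at CB +$501M
  Liabilities: Checkable deposits −$176M, Borrowings from CB +$677M
So the change in reserve balances that commercial banks hold at the RBA is +$501 million.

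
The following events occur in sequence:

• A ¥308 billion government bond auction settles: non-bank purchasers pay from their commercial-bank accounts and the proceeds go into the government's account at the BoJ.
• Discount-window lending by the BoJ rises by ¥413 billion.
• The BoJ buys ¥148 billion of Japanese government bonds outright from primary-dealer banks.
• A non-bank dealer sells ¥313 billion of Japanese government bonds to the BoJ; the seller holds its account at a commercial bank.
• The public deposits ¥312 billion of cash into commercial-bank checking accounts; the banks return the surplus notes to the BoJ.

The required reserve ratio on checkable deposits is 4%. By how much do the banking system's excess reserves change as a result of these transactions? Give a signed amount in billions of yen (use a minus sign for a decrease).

Government account inflow ¥308 billion: reserves −¥308B, deposits −¥308B.
Discount-window loan ¥413 billion: reserves +¥413B, deposits 0.
OMO purchase (from banks) ¥148 billion: reserves +¥148B, deposits 0.
Asset purchase (from non-banks) ¥313 billion: reserves +¥313B, deposits +¥313B.
Currency deposit ¥312 billion: reserves +¥312B, deposits +¥312B.
Totals: Δreserves = +¥878B, Δdeposits = +¥317B.
Δrequired reserves = 4% × +¥317B = +¥12.68B.
Δexcess reserves = Δreserves − Δrequired = +¥878B − (+¥12.68B) = +¥865.32 billion.

+¥865.32 billion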